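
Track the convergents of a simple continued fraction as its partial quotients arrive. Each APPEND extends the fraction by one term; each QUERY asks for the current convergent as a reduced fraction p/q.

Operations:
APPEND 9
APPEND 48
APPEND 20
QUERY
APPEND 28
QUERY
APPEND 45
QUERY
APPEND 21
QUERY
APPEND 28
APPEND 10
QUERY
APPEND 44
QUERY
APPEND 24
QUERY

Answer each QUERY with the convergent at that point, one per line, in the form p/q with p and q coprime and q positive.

8669/961
243165/26956
10951094/1213981
230216139/25520557
64800245999/7183416327
2857667826942/316786107965
68648828092607/7610050007487

APPEND 9: p_0 = 9·1 + 0 = 9, q_0 = 9·0 + 1 = 1 → 9/1
APPEND 48: p_1 = 48·9 + 1 = 433, q_1 = 48·1 + 0 = 48 → 433/48
APPEND 20: p_2 = 20·433 + 9 = 8669, q_2 = 20·48 + 1 = 961 → 8669/961
APPEND 28: p_3 = 28·8669 + 433 = 243165, q_3 = 28·961 + 48 = 26956 → 243165/26956
APPEND 45: p_4 = 45·243165 + 8669 = 10951094, q_4 = 45·26956 + 961 = 1213981 → 10951094/1213981
APPEND 21: p_5 = 21·10951094 + 243165 = 230216139, q_5 = 21·1213981 + 26956 = 25520557 → 230216139/25520557
APPEND 28: p_6 = 28·230216139 + 10951094 = 6457002986, q_6 = 28·25520557 + 1213981 = 715789577 → 6457002986/715789577
APPEND 10: p_7 = 10·6457002986 + 230216139 = 64800245999, q_7 = 10·715789577 + 25520557 = 7183416327 → 64800245999/7183416327
APPEND 44: p_8 = 44·64800245999 + 6457002986 = 2857667826942, q_8 = 44·7183416327 + 715789577 = 316786107965 → 2857667826942/316786107965
APPEND 24: p_9 = 24·2857667826942 + 64800245999 = 68648828092607, q_9 = 24·316786107965 + 7183416327 = 7610050007487 → 68648828092607/7610050007487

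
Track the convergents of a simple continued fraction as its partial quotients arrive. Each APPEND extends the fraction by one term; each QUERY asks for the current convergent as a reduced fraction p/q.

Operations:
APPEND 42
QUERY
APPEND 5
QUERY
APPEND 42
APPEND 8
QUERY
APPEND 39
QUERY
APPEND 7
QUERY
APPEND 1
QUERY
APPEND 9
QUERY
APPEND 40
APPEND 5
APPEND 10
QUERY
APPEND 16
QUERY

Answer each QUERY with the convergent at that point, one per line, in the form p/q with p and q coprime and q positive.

42/1
211/5
71443/1693
2795181/66238
19637710/465359
22432891/531597
221533729/5249732
455288221891/10789062047
7329251994240/173682846869

APPEND 42: p_0 = 42·1 + 0 = 42, q_0 = 42·0 + 1 = 1 → 42/1
APPEND 5: p_1 = 5·42 + 1 = 211, q_1 = 5·1 + 0 = 5 → 211/5
APPEND 42: p_2 = 42·211 + 42 = 8904, q_2 = 42·5 + 1 = 211 → 8904/211
APPEND 8: p_3 = 8·8904 + 211 = 71443, q_3 = 8·211 + 5 = 1693 → 71443/1693
APPEND 39: p_4 = 39·71443 + 8904 = 2795181, q_4 = 39·1693 + 211 = 66238 → 2795181/66238
APPEND 7: p_5 = 7·2795181 + 71443 = 19637710, q_5 = 7·66238 + 1693 = 465359 → 19637710/465359
APPEND 1: p_6 = 1·19637710 + 2795181 = 22432891, q_6 = 1·465359 + 66238 = 531597 → 22432891/531597
APPEND 9: p_7 = 9·22432891 + 19637710 = 221533729, q_7 = 9·531597 + 465359 = 5249732 → 221533729/5249732
APPEND 40: p_8 = 40·221533729 + 22432891 = 8883782051, q_8 = 40·5249732 + 531597 = 210520877 → 8883782051/210520877
APPEND 5: p_9 = 5·8883782051 + 221533729 = 44640443984, q_9 = 5·210520877 + 5249732 = 1057854117 → 44640443984/1057854117
APPEND 10: p_10 = 10·44640443984 + 8883782051 = 455288221891, q_10 = 10·1057854117 + 210520877 = 10789062047 → 455288221891/10789062047
APPEND 16: p_11 = 16·455288221891 + 44640443984 = 7329251994240, q_11 = 16·10789062047 + 1057854117 = 173682846869 → 7329251994240/173682846869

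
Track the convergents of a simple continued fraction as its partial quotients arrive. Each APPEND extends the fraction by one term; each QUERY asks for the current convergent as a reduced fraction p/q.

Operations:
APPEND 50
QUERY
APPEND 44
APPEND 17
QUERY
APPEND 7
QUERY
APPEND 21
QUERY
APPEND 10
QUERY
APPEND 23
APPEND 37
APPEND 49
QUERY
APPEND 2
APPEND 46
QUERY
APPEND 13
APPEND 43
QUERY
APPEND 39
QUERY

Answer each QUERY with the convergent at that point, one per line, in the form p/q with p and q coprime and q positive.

50/1
37467/749
264470/5287
5591337/111776
56177840/1123047
2356747239958/47113557901
221388731676948/4425765585569
124182437028890675/2482521815683634
4845997859203415714/96875980952361681

APPEND 50: p_0 = 50·1 + 0 = 50, q_0 = 50·0 + 1 = 1 → 50/1
APPEND 44: p_1 = 44·50 + 1 = 2201, q_1 = 44·1 + 0 = 44 → 2201/44
APPEND 17: p_2 = 17·2201 + 50 = 37467, q_2 = 17·44 + 1 = 749 → 37467/749
APPEND 7: p_3 = 7·37467 + 2201 = 264470, q_3 = 7·749 + 44 = 5287 → 264470/5287
APPEND 21: p_4 = 21·264470 + 37467 = 5591337, q_4 = 21·5287 + 749 = 111776 → 5591337/111776
APPEND 10: p_5 = 10·5591337 + 264470 = 56177840, q_5 = 10·111776 + 5287 = 1123047 → 56177840/1123047
APPEND 23: p_6 = 23·56177840 + 5591337 = 1297681657, q_6 = 23·1123047 + 111776 = 25941857 → 1297681657/25941857
APPEND 37: p_7 = 37·1297681657 + 56177840 = 48070399149, q_7 = 37·25941857 + 1123047 = 960971756 → 48070399149/960971756
APPEND 49: p_8 = 49·48070399149 + 1297681657 = 2356747239958, q_8 = 49·960971756 + 25941857 = 47113557901 → 2356747239958/47113557901
APPEND 2: p_9 = 2·2356747239958 + 48070399149 = 4761564879065, q_9 = 2·47113557901 + 960971756 = 95188087558 → 4761564879065/95188087558
APPEND 46: p_10 = 46·4761564879065 + 2356747239958 = 221388731676948, q_10 = 46·95188087558 + 47113557901 = 4425765585569 → 221388731676948/4425765585569
APPEND 13: p_11 = 13·221388731676948 + 4761564879065 = 2882815076679389, q_11 = 13·4425765585569 + 95188087558 = 57630140699955 → 2882815076679389/57630140699955
APPEND 43: p_12 = 43·2882815076679389 + 221388731676948 = 124182437028890675, q_12 = 43·57630140699955 + 4425765585569 = 2482521815683634 → 124182437028890675/2482521815683634
APPEND 39: p_13 = 39·124182437028890675 + 2882815076679389 = 4845997859203415714, q_13 = 39·2482521815683634 + 57630140699955 = 96875980952361681 → 4845997859203415714/96875980952361681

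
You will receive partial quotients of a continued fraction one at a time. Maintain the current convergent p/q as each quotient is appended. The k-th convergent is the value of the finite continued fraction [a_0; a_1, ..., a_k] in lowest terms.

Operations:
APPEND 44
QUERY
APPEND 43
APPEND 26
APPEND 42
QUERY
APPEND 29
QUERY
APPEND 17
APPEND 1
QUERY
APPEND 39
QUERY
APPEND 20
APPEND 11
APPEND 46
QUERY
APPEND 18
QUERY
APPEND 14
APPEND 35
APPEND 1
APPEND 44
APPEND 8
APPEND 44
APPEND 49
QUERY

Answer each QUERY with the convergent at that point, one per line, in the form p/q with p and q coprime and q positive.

APPEND 44: p_0 = 44·1 + 0 = 44, q_0 = 44·0 + 1 = 1 → 44/1
APPEND 43: p_1 = 43·44 + 1 = 1893, q_1 = 43·1 + 0 = 43 → 1893/43
APPEND 26: p_2 = 26·1893 + 44 = 49262, q_2 = 26·43 + 1 = 1119 → 49262/1119
APPEND 42: p_3 = 42·49262 + 1893 = 2070897, q_3 = 42·1119 + 43 = 47041 → 2070897/47041
APPEND 29: p_4 = 29·2070897 + 49262 = 60105275, q_4 = 29·47041 + 1119 = 1365308 → 60105275/1365308
APPEND 17: p_5 = 17·60105275 + 2070897 = 1023860572, q_5 = 17·1365308 + 47041 = 23257277 → 1023860572/23257277
APPEND 1: p_6 = 1·1023860572 + 60105275 = 1083965847, q_6 = 1·23257277 + 1365308 = 24622585 → 1083965847/24622585
APPEND 39: p_7 = 39·1083965847 + 1023860572 = 43298528605, q_7 = 39·24622585 + 23257277 = 983538092 → 43298528605/983538092
APPEND 20: p_8 = 20·43298528605 + 1083965847 = 867054537947, q_8 = 20·983538092 + 24622585 = 19695384425 → 867054537947/19695384425
APPEND 11: p_9 = 11·867054537947 + 43298528605 = 9580898446022, q_9 = 11·19695384425 + 983538092 = 217632766767 → 9580898446022/217632766767
APPEND 46: p_10 = 46·9580898446022 + 867054537947 = 441588383054959, q_10 = 46·217632766767 + 19695384425 = 10030802655707 → 441588383054959/10030802655707
APPEND 18: p_11 = 18·441588383054959 + 9580898446022 = 7958171793435284, q_11 = 18·10030802655707 + 217632766767 = 180772080569493 → 7958171793435284/180772080569493
APPEND 14: p_12 = 14·7958171793435284 + 441588383054959 = 111855993491148935, q_12 = 14·180772080569493 + 10030802655707 = 2540839930628609 → 111855993491148935/2540839930628609
APPEND 35: p_13 = 35·111855993491148935 + 7958171793435284 = 3922917943983648009, q_13 = 35·2540839930628609 + 180772080569493 = 89110169652570808 → 3922917943983648009/89110169652570808
APPEND 1: p_14 = 1·3922917943983648009 + 111855993491148935 = 4034773937474796944, q_14 = 1·89110169652570808 + 2540839930628609 = 91651009583199417 → 4034773937474796944/91651009583199417
APPEND 44: p_15 = 44·4034773937474796944 + 3922917943983648009 = 181452971192874713545, q_15 = 44·91651009583199417 + 89110169652570808 = 4121754591313345156 → 181452971192874713545/4121754591313345156
APPEND 8: p_16 = 8·181452971192874713545 + 4034773937474796944 = 1455658543480472505304, q_16 = 8·4121754591313345156 + 91651009583199417 = 33065687740089960665 → 1455658543480472505304/33065687740089960665
APPEND 44: p_17 = 44·1455658543480472505304 + 181452971192874713545 = 64230428884333664946921, q_17 = 44·33065687740089960665 + 4121754591313345156 = 1459012015155271614416 → 64230428884333664946921/1459012015155271614416
APPEND 49: p_18 = 49·64230428884333664946921 + 1455658543480472505304 = 3148746673875830054904433, q_18 = 49·1459012015155271614416 + 33065687740089960665 = 71524654430348399067049 → 3148746673875830054904433/71524654430348399067049

44/1
2070897/47041
60105275/1365308
1083965847/24622585
43298528605/983538092
441588383054959/10030802655707
7958171793435284/180772080569493
3148746673875830054904433/71524654430348399067049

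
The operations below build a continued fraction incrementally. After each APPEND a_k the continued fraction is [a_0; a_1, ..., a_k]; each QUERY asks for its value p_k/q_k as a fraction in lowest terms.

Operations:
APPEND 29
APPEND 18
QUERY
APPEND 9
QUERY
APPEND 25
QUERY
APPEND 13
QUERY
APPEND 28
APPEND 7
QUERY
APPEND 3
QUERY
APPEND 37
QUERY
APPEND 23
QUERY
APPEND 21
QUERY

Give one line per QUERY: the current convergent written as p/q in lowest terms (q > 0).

523/18
4736/163
118923/4093
1550735/53372
306327256/10542935
962521271/33127314
35919614283/1236253553
827113649780/28466959033
17405306259663/599042393246

APPEND 29: p_0 = 29·1 + 0 = 29, q_0 = 29·0 + 1 = 1 → 29/1
APPEND 18: p_1 = 18·29 + 1 = 523, q_1 = 18·1 + 0 = 18 → 523/18
APPEND 9: p_2 = 9·523 + 29 = 4736, q_2 = 9·18 + 1 = 163 → 4736/163
APPEND 25: p_3 = 25·4736 + 523 = 118923, q_3 = 25·163 + 18 = 4093 → 118923/4093
APPEND 13: p_4 = 13·118923 + 4736 = 1550735, q_4 = 13·4093 + 163 = 53372 → 1550735/53372
APPEND 28: p_5 = 28·1550735 + 118923 = 43539503, q_5 = 28·53372 + 4093 = 1498509 → 43539503/1498509
APPEND 7: p_6 = 7·43539503 + 1550735 = 306327256, q_6 = 7·1498509 + 53372 = 10542935 → 306327256/10542935
APPEND 3: p_7 = 3·306327256 + 43539503 = 962521271, q_7 = 3·10542935 + 1498509 = 33127314 → 962521271/33127314
APPEND 37: p_8 = 37·962521271 + 306327256 = 35919614283, q_8 = 37·33127314 + 10542935 = 1236253553 → 35919614283/1236253553
APPEND 23: p_9 = 23·35919614283 + 962521271 = 827113649780, q_9 = 23·1236253553 + 33127314 = 28466959033 → 827113649780/28466959033
APPEND 21: p_10 = 21·827113649780 + 35919614283 = 17405306259663, q_10 = 21·28466959033 + 1236253553 = 599042393246 → 17405306259663/599042393246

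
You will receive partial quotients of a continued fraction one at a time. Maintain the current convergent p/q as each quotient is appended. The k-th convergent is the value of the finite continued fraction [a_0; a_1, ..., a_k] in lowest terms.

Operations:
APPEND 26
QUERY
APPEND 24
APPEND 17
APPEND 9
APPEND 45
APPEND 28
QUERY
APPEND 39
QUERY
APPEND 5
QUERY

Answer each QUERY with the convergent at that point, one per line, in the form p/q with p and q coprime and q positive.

APPEND 26: p_0 = 26·1 + 0 = 26, q_0 = 26·0 + 1 = 1 → 26/1
APPEND 24: p_1 = 24·26 + 1 = 625, q_1 = 24·1 + 0 = 24 → 625/24
APPEND 17: p_2 = 17·625 + 26 = 10651, q_2 = 17·24 + 1 = 409 → 10651/409
APPEND 9: p_3 = 9·10651 + 625 = 96484, q_3 = 9·409 + 24 = 3705 → 96484/3705
APPEND 45: p_4 = 45·96484 + 10651 = 4352431, q_4 = 45·3705 + 409 = 167134 → 4352431/167134
APPEND 28: p_5 = 28·4352431 + 96484 = 121964552, q_5 = 28·167134 + 3705 = 4683457 → 121964552/4683457
APPEND 39: p_6 = 39·121964552 + 4352431 = 4760969959, q_6 = 39·4683457 + 167134 = 182821957 → 4760969959/182821957
APPEND 5: p_7 = 5·4760969959 + 121964552 = 23926814347, q_7 = 5·182821957 + 4683457 = 918793242 → 23926814347/918793242

26/1
121964552/4683457
4760969959/182821957
23926814347/918793242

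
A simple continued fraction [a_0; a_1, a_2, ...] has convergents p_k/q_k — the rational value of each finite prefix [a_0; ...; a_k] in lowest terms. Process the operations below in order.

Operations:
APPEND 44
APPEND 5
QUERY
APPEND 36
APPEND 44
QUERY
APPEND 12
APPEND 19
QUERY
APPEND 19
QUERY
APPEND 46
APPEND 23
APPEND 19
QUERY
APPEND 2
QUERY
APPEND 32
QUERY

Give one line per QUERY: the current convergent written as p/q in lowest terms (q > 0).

APPEND 44: p_0 = 44·1 + 0 = 44, q_0 = 44·0 + 1 = 1 → 44/1
APPEND 5: p_1 = 5·44 + 1 = 221, q_1 = 5·1 + 0 = 5 → 221/5
APPEND 36: p_2 = 36·221 + 44 = 8000, q_2 = 36·5 + 1 = 181 → 8000/181
APPEND 44: p_3 = 44·8000 + 221 = 352221, q_3 = 44·181 + 5 = 7969 → 352221/7969
APPEND 12: p_4 = 12·352221 + 8000 = 4234652, q_4 = 12·7969 + 181 = 95809 → 4234652/95809
APPEND 19: p_5 = 19·4234652 + 352221 = 80810609, q_5 = 19·95809 + 7969 = 1828340 → 80810609/1828340
APPEND 19: p_6 = 19·80810609 + 4234652 = 1539636223, q_6 = 19·1828340 + 95809 = 34834269 → 1539636223/34834269
APPEND 46: p_7 = 46·1539636223 + 80810609 = 70904076867, q_7 = 46·34834269 + 1828340 = 1604204714 → 70904076867/1604204714
APPEND 23: p_8 = 23·70904076867 + 1539636223 = 1632333404164, q_8 = 23·1604204714 + 34834269 = 36931542691 → 1632333404164/36931542691
APPEND 19: p_9 = 19·1632333404164 + 70904076867 = 31085238755983, q_9 = 19·36931542691 + 1604204714 = 703303515843 → 31085238755983/703303515843
APPEND 2: p_10 = 2·31085238755983 + 1632333404164 = 63802810916130, q_10 = 2·703303515843 + 36931542691 = 1443538574377 → 63802810916130/1443538574377
APPEND 32: p_11 = 32·63802810916130 + 31085238755983 = 2072775188072143, q_11 = 32·1443538574377 + 703303515843 = 46896537895907 → 2072775188072143/46896537895907

221/5
352221/7969
80810609/1828340
1539636223/34834269
31085238755983/703303515843
63802810916130/1443538574377
2072775188072143/46896537895907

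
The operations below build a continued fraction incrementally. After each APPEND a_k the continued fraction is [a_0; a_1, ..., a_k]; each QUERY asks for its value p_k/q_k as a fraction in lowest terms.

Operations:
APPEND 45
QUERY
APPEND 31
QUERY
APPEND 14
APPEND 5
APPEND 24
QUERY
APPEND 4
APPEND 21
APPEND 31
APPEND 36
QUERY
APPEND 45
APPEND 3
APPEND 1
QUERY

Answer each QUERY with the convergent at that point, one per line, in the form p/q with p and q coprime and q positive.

APPEND 45: p_0 = 45·1 + 0 = 45, q_0 = 45·0 + 1 = 1 → 45/1
APPEND 31: p_1 = 31·45 + 1 = 1396, q_1 = 31·1 + 0 = 31 → 1396/31
APPEND 14: p_2 = 14·1396 + 45 = 19589, q_2 = 14·31 + 1 = 435 → 19589/435
APPEND 5: p_3 = 5·19589 + 1396 = 99341, q_3 = 5·435 + 31 = 2206 → 99341/2206
APPEND 24: p_4 = 24·99341 + 19589 = 2403773, q_4 = 24·2206 + 435 = 53379 → 2403773/53379
APPEND 4: p_5 = 4·2403773 + 99341 = 9714433, q_5 = 4·53379 + 2206 = 215722 → 9714433/215722
APPEND 21: p_6 = 21·9714433 + 2403773 = 206406866, q_6 = 21·215722 + 53379 = 4583541 → 206406866/4583541
APPEND 31: p_7 = 31·206406866 + 9714433 = 6408327279, q_7 = 31·4583541 + 215722 = 142305493 → 6408327279/142305493
APPEND 36: p_8 = 36·6408327279 + 206406866 = 230906188910, q_8 = 36·142305493 + 4583541 = 5127581289 → 230906188910/5127581289
APPEND 45: p_9 = 45·230906188910 + 6408327279 = 10397186828229, q_9 = 45·5127581289 + 142305493 = 230883463498 → 10397186828229/230883463498
APPEND 3: p_10 = 3·10397186828229 + 230906188910 = 31422466673597, q_10 = 3·230883463498 + 5127581289 = 697777971783 → 31422466673597/697777971783
APPEND 1: p_11 = 1·31422466673597 + 10397186828229 = 41819653501826, q_11 = 1·697777971783 + 230883463498 = 928661435281 → 41819653501826/928661435281

45/1
1396/31
2403773/53379
230906188910/5127581289
41819653501826/928661435281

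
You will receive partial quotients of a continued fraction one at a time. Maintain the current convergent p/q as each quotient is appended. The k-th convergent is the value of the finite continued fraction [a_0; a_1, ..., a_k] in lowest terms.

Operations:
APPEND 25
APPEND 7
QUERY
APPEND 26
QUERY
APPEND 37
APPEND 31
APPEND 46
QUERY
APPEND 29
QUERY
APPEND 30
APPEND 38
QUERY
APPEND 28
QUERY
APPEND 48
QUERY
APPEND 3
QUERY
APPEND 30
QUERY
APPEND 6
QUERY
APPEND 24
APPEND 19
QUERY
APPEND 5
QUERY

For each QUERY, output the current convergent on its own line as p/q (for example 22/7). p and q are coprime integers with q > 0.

APPEND 25: p_0 = 25·1 + 0 = 25, q_0 = 25·0 + 1 = 1 → 25/1
APPEND 7: p_1 = 7·25 + 1 = 176, q_1 = 7·1 + 0 = 7 → 176/7
APPEND 26: p_2 = 26·176 + 25 = 4601, q_2 = 26·7 + 1 = 183 → 4601/183
APPEND 37: p_3 = 37·4601 + 176 = 170413, q_3 = 37·183 + 7 = 6778 → 170413/6778
APPEND 31: p_4 = 31·170413 + 4601 = 5287404, q_4 = 31·6778 + 183 = 210301 → 5287404/210301
APPEND 46: p_5 = 46·5287404 + 170413 = 243390997, q_5 = 46·210301 + 6778 = 9680624 → 243390997/9680624
APPEND 29: p_6 = 29·243390997 + 5287404 = 7063626317, q_6 = 29·9680624 + 210301 = 280948397 → 7063626317/280948397
APPEND 30: p_7 = 30·7063626317 + 243390997 = 212152180507, q_7 = 30·280948397 + 9680624 = 8438132534 → 212152180507/8438132534
APPEND 38: p_8 = 38·212152180507 + 7063626317 = 8068846485583, q_8 = 38·8438132534 + 280948397 = 320929984689 → 8068846485583/320929984689
APPEND 28: p_9 = 28·8068846485583 + 212152180507 = 226139853776831, q_9 = 28·320929984689 + 8438132534 = 8994477703826 → 226139853776831/8994477703826
APPEND 48: p_10 = 48·226139853776831 + 8068846485583 = 10862781827773471, q_10 = 48·8994477703826 + 320929984689 = 432055859768337 → 10862781827773471/432055859768337
APPEND 3: p_11 = 3·10862781827773471 + 226139853776831 = 32814485337097244, q_11 = 3·432055859768337 + 8994477703826 = 1305162057008837 → 32814485337097244/1305162057008837
APPEND 30: p_12 = 30·32814485337097244 + 10862781827773471 = 995297341940690791, q_12 = 30·1305162057008837 + 432055859768337 = 39586917570033447 → 995297341940690791/39586917570033447
APPEND 6: p_13 = 6·995297341940690791 + 32814485337097244 = 6004598536981241990, q_13 = 6·39586917570033447 + 1305162057008837 = 238826667477209519 → 6004598536981241990/238826667477209519
APPEND 24: p_14 = 24·6004598536981241990 + 995297341940690791 = 145105662229490498551, q_14 = 24·238826667477209519 + 39586917570033447 = 5771426937023061903 → 145105662229490498551/5771426937023061903
APPEND 19: p_15 = 19·145105662229490498551 + 6004598536981241990 = 2763012180897300714459, q_15 = 19·5771426937023061903 + 238826667477209519 = 109895938470915385676 → 2763012180897300714459/109895938470915385676
APPEND 5: p_16 = 5·2763012180897300714459 + 145105662229490498551 = 13960166566715994070846, q_16 = 5·109895938470915385676 + 5771426937023061903 = 555251119291599990283 → 13960166566715994070846/555251119291599990283

176/7
4601/183
243390997/9680624
7063626317/280948397
8068846485583/320929984689
226139853776831/8994477703826
10862781827773471/432055859768337
32814485337097244/1305162057008837
995297341940690791/39586917570033447
6004598536981241990/238826667477209519
2763012180897300714459/109895938470915385676
13960166566715994070846/555251119291599990283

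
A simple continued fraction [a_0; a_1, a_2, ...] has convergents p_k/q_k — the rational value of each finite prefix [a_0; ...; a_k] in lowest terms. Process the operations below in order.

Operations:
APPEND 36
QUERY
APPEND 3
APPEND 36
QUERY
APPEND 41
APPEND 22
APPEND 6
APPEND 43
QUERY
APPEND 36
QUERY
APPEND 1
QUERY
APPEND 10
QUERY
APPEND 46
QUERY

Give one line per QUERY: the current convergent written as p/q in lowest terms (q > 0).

36/1
3960/109
933760169/25701983
33636998221/925866818
34570758390/951568801
379344582121/10441554828
17484421535956/481263090889

APPEND 36: p_0 = 36·1 + 0 = 36, q_0 = 36·0 + 1 = 1 → 36/1
APPEND 3: p_1 = 3·36 + 1 = 109, q_1 = 3·1 + 0 = 3 → 109/3
APPEND 36: p_2 = 36·109 + 36 = 3960, q_2 = 36·3 + 1 = 109 → 3960/109
APPEND 41: p_3 = 41·3960 + 109 = 162469, q_3 = 41·109 + 3 = 4472 → 162469/4472
APPEND 22: p_4 = 22·162469 + 3960 = 3578278, q_4 = 22·4472 + 109 = 98493 → 3578278/98493
APPEND 6: p_5 = 6·3578278 + 162469 = 21632137, q_5 = 6·98493 + 4472 = 595430 → 21632137/595430
APPEND 43: p_6 = 43·21632137 + 3578278 = 933760169, q_6 = 43·595430 + 98493 = 25701983 → 933760169/25701983
APPEND 36: p_7 = 36·933760169 + 21632137 = 33636998221, q_7 = 36·25701983 + 595430 = 925866818 → 33636998221/925866818
APPEND 1: p_8 = 1·33636998221 + 933760169 = 34570758390, q_8 = 1·925866818 + 25701983 = 951568801 → 34570758390/951568801
APPEND 10: p_9 = 10·34570758390 + 33636998221 = 379344582121, q_9 = 10·951568801 + 925866818 = 10441554828 → 379344582121/10441554828
APPEND 46: p_10 = 46·379344582121 + 34570758390 = 17484421535956, q_10 = 46·10441554828 + 951568801 = 481263090889 → 17484421535956/481263090889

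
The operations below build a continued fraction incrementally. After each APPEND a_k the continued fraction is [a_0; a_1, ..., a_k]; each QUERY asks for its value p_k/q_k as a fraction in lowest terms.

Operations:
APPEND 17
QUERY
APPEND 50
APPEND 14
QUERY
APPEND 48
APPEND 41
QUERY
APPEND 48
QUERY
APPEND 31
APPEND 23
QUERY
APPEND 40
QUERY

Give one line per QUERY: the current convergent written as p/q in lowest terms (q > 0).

APPEND 17: p_0 = 17·1 + 0 = 17, q_0 = 17·0 + 1 = 1 → 17/1
APPEND 50: p_1 = 50·17 + 1 = 851, q_1 = 50·1 + 0 = 50 → 851/50
APPEND 14: p_2 = 14·851 + 17 = 11931, q_2 = 14·50 + 1 = 701 → 11931/701
APPEND 48: p_3 = 48·11931 + 851 = 573539, q_3 = 48·701 + 50 = 33698 → 573539/33698
APPEND 41: p_4 = 41·573539 + 11931 = 23527030, q_4 = 41·33698 + 701 = 1382319 → 23527030/1382319
APPEND 48: p_5 = 48·23527030 + 573539 = 1129870979, q_5 = 48·1382319 + 33698 = 66385010 → 1129870979/66385010
APPEND 31: p_6 = 31·1129870979 + 23527030 = 35049527379, q_6 = 31·66385010 + 1382319 = 2059317629 → 35049527379/2059317629
APPEND 23: p_7 = 23·35049527379 + 1129870979 = 807269000696, q_7 = 23·2059317629 + 66385010 = 47430690477 → 807269000696/47430690477
APPEND 40: p_8 = 40·807269000696 + 35049527379 = 32325809555219, q_8 = 40·47430690477 + 2059317629 = 1899286936709 → 32325809555219/1899286936709

17/1
11931/701
23527030/1382319
1129870979/66385010
807269000696/47430690477
32325809555219/1899286936709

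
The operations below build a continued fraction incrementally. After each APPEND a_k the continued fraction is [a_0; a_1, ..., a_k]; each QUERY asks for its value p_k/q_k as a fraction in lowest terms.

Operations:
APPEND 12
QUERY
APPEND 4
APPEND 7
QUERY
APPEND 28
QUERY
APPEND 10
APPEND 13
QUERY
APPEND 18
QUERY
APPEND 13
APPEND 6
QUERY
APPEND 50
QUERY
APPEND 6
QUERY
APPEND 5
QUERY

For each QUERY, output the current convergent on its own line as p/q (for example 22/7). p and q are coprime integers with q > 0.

APPEND 12: p_0 = 12·1 + 0 = 12, q_0 = 12·0 + 1 = 1 → 12/1
APPEND 4: p_1 = 4·12 + 1 = 49, q_1 = 4·1 + 0 = 4 → 49/4
APPEND 7: p_2 = 7·49 + 12 = 355, q_2 = 7·4 + 1 = 29 → 355/29
APPEND 28: p_3 = 28·355 + 49 = 9989, q_3 = 28·29 + 4 = 816 → 9989/816
APPEND 10: p_4 = 10·9989 + 355 = 100245, q_4 = 10·816 + 29 = 8189 → 100245/8189
APPEND 13: p_5 = 13·100245 + 9989 = 1313174, q_5 = 13·8189 + 816 = 107273 → 1313174/107273
APPEND 18: p_6 = 18·1313174 + 100245 = 23737377, q_6 = 18·107273 + 8189 = 1939103 → 23737377/1939103
APPEND 13: p_7 = 13·23737377 + 1313174 = 309899075, q_7 = 13·1939103 + 107273 = 25315612 → 309899075/25315612
APPEND 6: p_8 = 6·309899075 + 23737377 = 1883131827, q_8 = 6·25315612 + 1939103 = 153832775 → 1883131827/153832775
APPEND 50: p_9 = 50·1883131827 + 309899075 = 94466490425, q_9 = 50·153832775 + 25315612 = 7716954362 → 94466490425/7716954362
APPEND 6: p_10 = 6·94466490425 + 1883131827 = 568682074377, q_10 = 6·7716954362 + 153832775 = 46455558947 → 568682074377/46455558947
APPEND 5: p_11 = 5·568682074377 + 94466490425 = 2937876862310, q_11 = 5·46455558947 + 7716954362 = 239994749097 → 2937876862310/239994749097

12/1
355/29
9989/816
1313174/107273
23737377/1939103
1883131827/153832775
94466490425/7716954362
568682074377/46455558947
2937876862310/239994749097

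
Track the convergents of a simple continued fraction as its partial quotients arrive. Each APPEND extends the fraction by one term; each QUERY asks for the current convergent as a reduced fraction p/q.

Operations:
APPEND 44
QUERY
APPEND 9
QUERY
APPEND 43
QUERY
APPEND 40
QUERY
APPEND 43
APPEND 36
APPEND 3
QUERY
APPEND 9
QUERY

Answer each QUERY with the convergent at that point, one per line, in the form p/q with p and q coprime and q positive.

44/1
397/9
17115/388
684997/15529
3214501465/72873302
29992189678/679928107

APPEND 44: p_0 = 44·1 + 0 = 44, q_0 = 44·0 + 1 = 1 → 44/1
APPEND 9: p_1 = 9·44 + 1 = 397, q_1 = 9·1 + 0 = 9 → 397/9
APPEND 43: p_2 = 43·397 + 44 = 17115, q_2 = 43·9 + 1 = 388 → 17115/388
APPEND 40: p_3 = 40·17115 + 397 = 684997, q_3 = 40·388 + 9 = 15529 → 684997/15529
APPEND 43: p_4 = 43·684997 + 17115 = 29471986, q_4 = 43·15529 + 388 = 668135 → 29471986/668135
APPEND 36: p_5 = 36·29471986 + 684997 = 1061676493, q_5 = 36·668135 + 15529 = 24068389 → 1061676493/24068389
APPEND 3: p_6 = 3·1061676493 + 29471986 = 3214501465, q_6 = 3·24068389 + 668135 = 72873302 → 3214501465/72873302
APPEND 9: p_7 = 9·3214501465 + 1061676493 = 29992189678, q_7 = 9·72873302 + 24068389 = 679928107 → 29992189678/679928107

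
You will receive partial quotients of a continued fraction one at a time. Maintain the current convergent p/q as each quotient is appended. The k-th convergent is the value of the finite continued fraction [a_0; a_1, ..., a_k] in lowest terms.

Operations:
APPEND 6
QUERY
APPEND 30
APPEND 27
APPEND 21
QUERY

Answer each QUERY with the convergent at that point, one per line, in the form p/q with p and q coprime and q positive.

6/1
102934/17061

APPEND 6: p_0 = 6·1 + 0 = 6, q_0 = 6·0 + 1 = 1 → 6/1
APPEND 30: p_1 = 30·6 + 1 = 181, q_1 = 30·1 + 0 = 30 → 181/30
APPEND 27: p_2 = 27·181 + 6 = 4893, q_2 = 27·30 + 1 = 811 → 4893/811
APPEND 21: p_3 = 21·4893 + 181 = 102934, q_3 = 21·811 + 30 = 17061 → 102934/17061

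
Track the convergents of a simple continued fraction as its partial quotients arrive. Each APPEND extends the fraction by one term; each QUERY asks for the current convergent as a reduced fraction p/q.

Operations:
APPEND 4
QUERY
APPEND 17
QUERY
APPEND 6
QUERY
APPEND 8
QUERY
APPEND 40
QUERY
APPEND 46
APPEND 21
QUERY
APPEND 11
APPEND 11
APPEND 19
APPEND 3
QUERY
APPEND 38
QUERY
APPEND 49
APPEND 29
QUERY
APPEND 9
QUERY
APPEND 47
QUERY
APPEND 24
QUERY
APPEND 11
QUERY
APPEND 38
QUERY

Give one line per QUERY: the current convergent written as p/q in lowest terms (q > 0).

APPEND 4: p_0 = 4·1 + 0 = 4, q_0 = 4·0 + 1 = 1 → 4/1
APPEND 17: p_1 = 17·4 + 1 = 69, q_1 = 17·1 + 0 = 17 → 69/17
APPEND 6: p_2 = 6·69 + 4 = 418, q_2 = 6·17 + 1 = 103 → 418/103
APPEND 8: p_3 = 8·418 + 69 = 3413, q_3 = 8·103 + 17 = 841 → 3413/841
APPEND 40: p_4 = 40·3413 + 418 = 136938, q_4 = 40·841 + 103 = 33743 → 136938/33743
APPEND 46: p_5 = 46·136938 + 3413 = 6302561, q_5 = 46·33743 + 841 = 1553019 → 6302561/1553019
APPEND 21: p_6 = 21·6302561 + 136938 = 132490719, q_6 = 21·1553019 + 33743 = 32647142 → 132490719/32647142
APPEND 11: p_7 = 11·132490719 + 6302561 = 1463700470, q_7 = 11·32647142 + 1553019 = 360671581 → 1463700470/360671581
APPEND 11: p_8 = 11·1463700470 + 132490719 = 16233195889, q_8 = 11·360671581 + 32647142 = 4000034533 → 16233195889/4000034533
APPEND 19: p_9 = 19·16233195889 + 1463700470 = 309894422361, q_9 = 19·4000034533 + 360671581 = 76361327708 → 309894422361/76361327708
APPEND 3: p_10 = 3·309894422361 + 16233195889 = 945916462972, q_10 = 3·76361327708 + 4000034533 = 233084017657 → 945916462972/233084017657
APPEND 38: p_11 = 38·945916462972 + 309894422361 = 36254720015297, q_11 = 38·233084017657 + 76361327708 = 8933553998674 → 36254720015297/8933553998674
APPEND 49: p_12 = 49·36254720015297 + 945916462972 = 1777427197212525, q_12 = 49·8933553998674 + 233084017657 = 437977229952683 → 1777427197212525/437977229952683
APPEND 29: p_13 = 29·1777427197212525 + 36254720015297 = 51581643439178522, q_13 = 29·437977229952683 + 8933553998674 = 12710273222626481 → 51581643439178522/12710273222626481
APPEND 9: p_14 = 9·51581643439178522 + 1777427197212525 = 466012218149819223, q_14 = 9·12710273222626481 + 437977229952683 = 114830436233591012 → 466012218149819223/114830436233591012
APPEND 47: p_15 = 47·466012218149819223 + 51581643439178522 = 21954155896480682003, q_15 = 47·114830436233591012 + 12710273222626481 = 5409740776201404045 → 21954155896480682003/5409740776201404045
APPEND 24: p_16 = 24·21954155896480682003 + 466012218149819223 = 527365753733686187295, q_16 = 24·5409740776201404045 + 114830436233591012 = 129948609065067288092 → 527365753733686187295/129948609065067288092
APPEND 11: p_17 = 11·527365753733686187295 + 21954155896480682003 = 5822977446967028742248, q_17 = 11·129948609065067288092 + 5409740776201404045 = 1434844440491941573057 → 5822977446967028742248/1434844440491941573057
APPEND 38: p_18 = 38·5822977446967028742248 + 527365753733686187295 = 221800508738480778392719, q_18 = 38·1434844440491941573057 + 129948609065067288092 = 54654037347758847064258 → 221800508738480778392719/54654037347758847064258

4/1
69/17
418/103
3413/841
136938/33743
132490719/32647142
945916462972/233084017657
36254720015297/8933553998674
51581643439178522/12710273222626481
466012218149819223/114830436233591012
21954155896480682003/5409740776201404045
527365753733686187295/129948609065067288092
5822977446967028742248/1434844440491941573057
221800508738480778392719/54654037347758847064258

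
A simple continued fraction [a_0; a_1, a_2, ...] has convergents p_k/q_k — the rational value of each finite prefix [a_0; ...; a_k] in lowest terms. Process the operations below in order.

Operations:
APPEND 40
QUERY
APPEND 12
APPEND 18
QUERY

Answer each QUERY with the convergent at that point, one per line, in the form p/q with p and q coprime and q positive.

40/1
8698/217

APPEND 40: p_0 = 40·1 + 0 = 40, q_0 = 40·0 + 1 = 1 → 40/1
APPEND 12: p_1 = 12·40 + 1 = 481, q_1 = 12·1 + 0 = 12 → 481/12
APPEND 18: p_2 = 18·481 + 40 = 8698, q_2 = 18·12 + 1 = 217 → 8698/217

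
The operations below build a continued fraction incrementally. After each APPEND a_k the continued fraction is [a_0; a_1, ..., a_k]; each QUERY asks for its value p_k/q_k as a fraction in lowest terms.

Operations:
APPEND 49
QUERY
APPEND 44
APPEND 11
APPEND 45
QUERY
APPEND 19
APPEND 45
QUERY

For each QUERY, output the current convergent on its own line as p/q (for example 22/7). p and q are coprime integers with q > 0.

APPEND 49: p_0 = 49·1 + 0 = 49, q_0 = 49·0 + 1 = 1 → 49/1
APPEND 44: p_1 = 44·49 + 1 = 2157, q_1 = 44·1 + 0 = 44 → 2157/44
APPEND 11: p_2 = 11·2157 + 49 = 23776, q_2 = 11·44 + 1 = 485 → 23776/485
APPEND 45: p_3 = 45·23776 + 2157 = 1072077, q_3 = 45·485 + 44 = 21869 → 1072077/21869
APPEND 19: p_4 = 19·1072077 + 23776 = 20393239, q_4 = 19·21869 + 485 = 415996 → 20393239/415996
APPEND 45: p_5 = 45·20393239 + 1072077 = 918767832, q_5 = 45·415996 + 21869 = 18741689 → 918767832/18741689

49/1
1072077/21869
918767832/18741689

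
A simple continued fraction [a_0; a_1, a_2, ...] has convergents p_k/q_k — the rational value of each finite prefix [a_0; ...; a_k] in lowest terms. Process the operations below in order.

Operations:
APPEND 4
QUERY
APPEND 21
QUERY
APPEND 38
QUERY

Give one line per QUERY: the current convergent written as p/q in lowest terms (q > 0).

APPEND 4: p_0 = 4·1 + 0 = 4, q_0 = 4·0 + 1 = 1 → 4/1
APPEND 21: p_1 = 21·4 + 1 = 85, q_1 = 21·1 + 0 = 21 → 85/21
APPEND 38: p_2 = 38·85 + 4 = 3234, q_2 = 38·21 + 1 = 799 → 3234/799

4/1
85/21
3234/799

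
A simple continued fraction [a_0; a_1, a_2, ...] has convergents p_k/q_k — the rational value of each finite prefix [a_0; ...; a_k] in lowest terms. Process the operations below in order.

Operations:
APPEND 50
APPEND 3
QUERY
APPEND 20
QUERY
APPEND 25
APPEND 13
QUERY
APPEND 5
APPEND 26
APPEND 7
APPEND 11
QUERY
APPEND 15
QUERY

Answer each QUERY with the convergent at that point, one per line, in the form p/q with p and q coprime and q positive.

APPEND 50: p_0 = 50·1 + 0 = 50, q_0 = 50·0 + 1 = 1 → 50/1
APPEND 3: p_1 = 3·50 + 1 = 151, q_1 = 3·1 + 0 = 3 → 151/3
APPEND 20: p_2 = 20·151 + 50 = 3070, q_2 = 20·3 + 1 = 61 → 3070/61
APPEND 25: p_3 = 25·3070 + 151 = 76901, q_3 = 25·61 + 3 = 1528 → 76901/1528
APPEND 13: p_4 = 13·76901 + 3070 = 1002783, q_4 = 13·1528 + 61 = 19925 → 1002783/19925
APPEND 5: p_5 = 5·1002783 + 76901 = 5090816, q_5 = 5·19925 + 1528 = 101153 → 5090816/101153
APPEND 26: p_6 = 26·5090816 + 1002783 = 133363999, q_6 = 26·101153 + 19925 = 2649903 → 133363999/2649903
APPEND 7: p_7 = 7·133363999 + 5090816 = 938638809, q_7 = 7·2649903 + 101153 = 18650474 → 938638809/18650474
APPEND 11: p_8 = 11·938638809 + 133363999 = 10458390898, q_8 = 11·18650474 + 2649903 = 207805117 → 10458390898/207805117
APPEND 15: p_9 = 15·10458390898 + 938638809 = 157814502279, q_9 = 15·207805117 + 18650474 = 3135727229 → 157814502279/3135727229

151/3
3070/61
1002783/19925
10458390898/207805117
157814502279/3135727229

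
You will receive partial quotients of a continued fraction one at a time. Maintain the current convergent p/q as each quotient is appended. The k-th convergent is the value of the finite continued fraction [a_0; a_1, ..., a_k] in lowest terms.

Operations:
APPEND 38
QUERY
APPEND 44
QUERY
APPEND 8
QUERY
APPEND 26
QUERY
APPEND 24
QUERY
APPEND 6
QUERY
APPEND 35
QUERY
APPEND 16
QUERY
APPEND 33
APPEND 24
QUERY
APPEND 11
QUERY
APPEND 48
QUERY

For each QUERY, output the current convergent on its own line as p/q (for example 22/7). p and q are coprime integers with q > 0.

38/1
1673/44
13422/353
350645/9222
8428902/221681
50924057/1339308
1790770897/47097461
28703258409/754898684
22804662419865/599764995476
251800284916909/6622373704269
12109218338431497/318473702800388

APPEND 38: p_0 = 38·1 + 0 = 38, q_0 = 38·0 + 1 = 1 → 38/1
APPEND 44: p_1 = 44·38 + 1 = 1673, q_1 = 44·1 + 0 = 44 → 1673/44
APPEND 8: p_2 = 8·1673 + 38 = 13422, q_2 = 8·44 + 1 = 353 → 13422/353
APPEND 26: p_3 = 26·13422 + 1673 = 350645, q_3 = 26·353 + 44 = 9222 → 350645/9222
APPEND 24: p_4 = 24·350645 + 13422 = 8428902, q_4 = 24·9222 + 353 = 221681 → 8428902/221681
APPEND 6: p_5 = 6·8428902 + 350645 = 50924057, q_5 = 6·221681 + 9222 = 1339308 → 50924057/1339308
APPEND 35: p_6 = 35·50924057 + 8428902 = 1790770897, q_6 = 35·1339308 + 221681 = 47097461 → 1790770897/47097461
APPEND 16: p_7 = 16·1790770897 + 50924057 = 28703258409, q_7 = 16·47097461 + 1339308 = 754898684 → 28703258409/754898684
APPEND 33: p_8 = 33·28703258409 + 1790770897 = 948998298394, q_8 = 33·754898684 + 47097461 = 24958754033 → 948998298394/24958754033
APPEND 24: p_9 = 24·948998298394 + 28703258409 = 22804662419865, q_9 = 24·24958754033 + 754898684 = 599764995476 → 22804662419865/599764995476
APPEND 11: p_10 = 11·22804662419865 + 948998298394 = 251800284916909, q_10 = 11·599764995476 + 24958754033 = 6622373704269 → 251800284916909/6622373704269
APPEND 48: p_11 = 48·251800284916909 + 22804662419865 = 12109218338431497, q_11 = 48·6622373704269 + 599764995476 = 318473702800388 → 12109218338431497/318473702800388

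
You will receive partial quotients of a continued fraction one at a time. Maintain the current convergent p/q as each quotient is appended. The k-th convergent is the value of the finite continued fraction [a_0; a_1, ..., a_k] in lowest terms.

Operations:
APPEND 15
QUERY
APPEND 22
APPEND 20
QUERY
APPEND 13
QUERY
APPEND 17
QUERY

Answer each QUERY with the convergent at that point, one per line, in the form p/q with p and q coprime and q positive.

15/1
6635/441
86586/5755
1478597/98276

APPEND 15: p_0 = 15·1 + 0 = 15, q_0 = 15·0 + 1 = 1 → 15/1
APPEND 22: p_1 = 22·15 + 1 = 331, q_1 = 22·1 + 0 = 22 → 331/22
APPEND 20: p_2 = 20·331 + 15 = 6635, q_2 = 20·22 + 1 = 441 → 6635/441
APPEND 13: p_3 = 13·6635 + 331 = 86586, q_3 = 13·441 + 22 = 5755 → 86586/5755
APPEND 17: p_4 = 17·86586 + 6635 = 1478597, q_4 = 17·5755 + 441 = 98276 → 1478597/98276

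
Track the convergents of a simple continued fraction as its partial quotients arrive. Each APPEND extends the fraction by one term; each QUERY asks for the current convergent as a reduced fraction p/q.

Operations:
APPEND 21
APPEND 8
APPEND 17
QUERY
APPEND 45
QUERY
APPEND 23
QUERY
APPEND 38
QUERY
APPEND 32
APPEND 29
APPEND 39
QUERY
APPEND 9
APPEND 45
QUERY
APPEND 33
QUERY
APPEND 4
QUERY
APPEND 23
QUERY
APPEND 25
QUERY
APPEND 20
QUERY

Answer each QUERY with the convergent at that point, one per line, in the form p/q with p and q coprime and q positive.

APPEND 21: p_0 = 21·1 + 0 = 21, q_0 = 21·0 + 1 = 1 → 21/1
APPEND 8: p_1 = 8·21 + 1 = 169, q_1 = 8·1 + 0 = 8 → 169/8
APPEND 17: p_2 = 17·169 + 21 = 2894, q_2 = 17·8 + 1 = 137 → 2894/137
APPEND 45: p_3 = 45·2894 + 169 = 130399, q_3 = 45·137 + 8 = 6173 → 130399/6173
APPEND 23: p_4 = 23·130399 + 2894 = 3002071, q_4 = 23·6173 + 137 = 142116 → 3002071/142116
APPEND 38: p_5 = 38·3002071 + 130399 = 114209097, q_5 = 38·142116 + 6173 = 5406581 → 114209097/5406581
APPEND 32: p_6 = 32·114209097 + 3002071 = 3657693175, q_6 = 32·5406581 + 142116 = 173152708 → 3657693175/173152708
APPEND 29: p_7 = 29·3657693175 + 114209097 = 106187311172, q_7 = 29·173152708 + 5406581 = 5026835113 → 106187311172/5026835113
APPEND 39: p_8 = 39·106187311172 + 3657693175 = 4144962828883, q_8 = 39·5026835113 + 173152708 = 196219722115 → 4144962828883/196219722115
APPEND 9: p_9 = 9·4144962828883 + 106187311172 = 37410852771119, q_9 = 9·196219722115 + 5026835113 = 1771004334148 → 37410852771119/1771004334148
APPEND 45: p_10 = 45·37410852771119 + 4144962828883 = 1687633337529238, q_10 = 45·1771004334148 + 196219722115 = 79891414758775 → 1687633337529238/79891414758775
APPEND 33: p_11 = 33·1687633337529238 + 37410852771119 = 55729310991235973, q_11 = 33·79891414758775 + 1771004334148 = 2638187691373723 → 55729310991235973/2638187691373723
APPEND 4: p_12 = 4·55729310991235973 + 1687633337529238 = 224604877302473130, q_12 = 4·2638187691373723 + 79891414758775 = 10632642180253667 → 224604877302473130/10632642180253667
APPEND 23: p_13 = 23·224604877302473130 + 55729310991235973 = 5221641488948117963, q_13 = 23·10632642180253667 + 2638187691373723 = 247188957837208064 → 5221641488948117963/247188957837208064
APPEND 25: p_14 = 25·5221641488948117963 + 224604877302473130 = 130765642101005422205, q_14 = 25·247188957837208064 + 10632642180253667 = 6190356588110455267 → 130765642101005422205/6190356588110455267
APPEND 20: p_15 = 20·130765642101005422205 + 5221641488948117963 = 2620534483509056562063, q_15 = 20·6190356588110455267 + 247188957837208064 = 124054320720046313404 → 2620534483509056562063/124054320720046313404

2894/137
130399/6173
3002071/142116
114209097/5406581
4144962828883/196219722115
1687633337529238/79891414758775
55729310991235973/2638187691373723
224604877302473130/10632642180253667
5221641488948117963/247188957837208064
130765642101005422205/6190356588110455267
2620534483509056562063/124054320720046313404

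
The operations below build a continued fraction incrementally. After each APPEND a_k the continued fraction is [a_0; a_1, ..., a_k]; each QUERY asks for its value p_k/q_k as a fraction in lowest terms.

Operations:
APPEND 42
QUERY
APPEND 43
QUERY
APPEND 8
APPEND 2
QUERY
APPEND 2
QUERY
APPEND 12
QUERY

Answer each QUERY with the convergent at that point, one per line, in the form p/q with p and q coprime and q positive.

42/1
1807/43
30803/733
76104/1811
944051/22465

APPEND 42: p_0 = 42·1 + 0 = 42, q_0 = 42·0 + 1 = 1 → 42/1
APPEND 43: p_1 = 43·42 + 1 = 1807, q_1 = 43·1 + 0 = 43 → 1807/43
APPEND 8: p_2 = 8·1807 + 42 = 14498, q_2 = 8·43 + 1 = 345 → 14498/345
APPEND 2: p_3 = 2·14498 + 1807 = 30803, q_3 = 2·345 + 43 = 733 → 30803/733
APPEND 2: p_4 = 2·30803 + 14498 = 76104, q_4 = 2·733 + 345 = 1811 → 76104/1811
APPEND 12: p_5 = 12·76104 + 30803 = 944051, q_5 = 12·1811 + 733 = 22465 → 944051/22465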